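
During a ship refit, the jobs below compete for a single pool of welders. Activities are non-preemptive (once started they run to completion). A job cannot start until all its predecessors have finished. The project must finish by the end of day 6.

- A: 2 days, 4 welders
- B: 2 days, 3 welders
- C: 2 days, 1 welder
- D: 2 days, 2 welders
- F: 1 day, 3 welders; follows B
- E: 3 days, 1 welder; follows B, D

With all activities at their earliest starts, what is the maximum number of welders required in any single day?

Early-start schedule: A@1, B@1, C@1, D@1, F@3, E@3.
Load per day: day 1: 10, day 2: 10, day 3: 4, day 4: 1, day 5: 1, day 6: 0.
Peak is 10.

10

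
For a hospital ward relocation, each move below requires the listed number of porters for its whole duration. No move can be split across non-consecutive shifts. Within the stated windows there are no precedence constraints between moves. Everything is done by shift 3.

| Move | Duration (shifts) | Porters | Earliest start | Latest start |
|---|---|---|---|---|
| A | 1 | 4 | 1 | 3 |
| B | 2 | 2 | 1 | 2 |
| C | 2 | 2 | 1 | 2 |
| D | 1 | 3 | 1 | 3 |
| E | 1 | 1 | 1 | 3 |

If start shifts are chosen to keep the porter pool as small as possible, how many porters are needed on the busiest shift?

6

Early-start (A@1, B@1, C@1, D@1, E@1) gives peak 12: s1:12  s2:4  s3:0.
Shift C→2, D→3, E→2.
Schedule A@1, B@1, C@2, D@3, E@2: s1:6  s2:5  s3:5 — peak 6.
Total porter-shifts = 16 over 3 shifts ⇒ peak ≥ ⌈16/3⌉ = 6, so 6 is optimal.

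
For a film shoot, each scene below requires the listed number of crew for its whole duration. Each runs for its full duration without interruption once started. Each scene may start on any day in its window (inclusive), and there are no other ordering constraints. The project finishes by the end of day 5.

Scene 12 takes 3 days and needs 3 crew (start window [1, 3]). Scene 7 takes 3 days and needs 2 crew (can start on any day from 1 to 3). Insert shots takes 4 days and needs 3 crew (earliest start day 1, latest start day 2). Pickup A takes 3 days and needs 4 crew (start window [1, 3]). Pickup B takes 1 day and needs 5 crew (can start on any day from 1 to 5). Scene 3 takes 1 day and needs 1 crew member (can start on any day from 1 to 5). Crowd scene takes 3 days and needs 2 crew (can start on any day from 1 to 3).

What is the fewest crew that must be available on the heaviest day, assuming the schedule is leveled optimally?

Early-start (Scene 12@1, Scene 7@1, Insert shots@1, Pickup A@1, Pickup B@1, Scene 3@1, Crowd scene@1) gives peak 20: d1:20  d2:14  d3:14  d4:3  d5:0.
Shift Pickup B→4, Crowd scene→2.
Schedule Scene 12@1, Scene 7@1, Insert shots@1, Pickup A@1, Pickup B@4, Scene 3@1, Crowd scene@2: d1:13  d2:14  d3:14  d4:10  d5:0 — peak 14.

14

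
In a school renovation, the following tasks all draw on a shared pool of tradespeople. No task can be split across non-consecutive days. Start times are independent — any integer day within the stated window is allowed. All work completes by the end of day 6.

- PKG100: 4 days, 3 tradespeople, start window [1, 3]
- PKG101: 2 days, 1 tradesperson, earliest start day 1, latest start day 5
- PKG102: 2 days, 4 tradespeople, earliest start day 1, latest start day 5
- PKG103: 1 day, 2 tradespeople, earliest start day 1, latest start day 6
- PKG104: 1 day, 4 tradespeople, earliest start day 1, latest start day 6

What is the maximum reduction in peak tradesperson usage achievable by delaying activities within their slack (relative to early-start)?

7

Early-start peak: d1:14  d2:8  d3:3  d4:3  d5:0  d6:0 ⇒ 14.
Leveled (PKG100@1, PKG101@1, PKG102@3, PKG103@1, PKG104@5): d1:6  d2:4  d3:7  d4:7  d5:4  d6:0 ⇒ 7.
Reduction 14 − 7 = 7.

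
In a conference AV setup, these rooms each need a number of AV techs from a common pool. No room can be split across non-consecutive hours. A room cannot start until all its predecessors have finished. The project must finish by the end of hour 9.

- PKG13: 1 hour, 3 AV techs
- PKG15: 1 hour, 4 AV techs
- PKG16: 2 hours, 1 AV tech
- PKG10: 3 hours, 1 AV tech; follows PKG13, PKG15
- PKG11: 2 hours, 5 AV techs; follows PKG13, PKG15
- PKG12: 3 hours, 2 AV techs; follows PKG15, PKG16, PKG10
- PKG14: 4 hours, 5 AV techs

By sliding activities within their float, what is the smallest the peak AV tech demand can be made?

Early-start (PKG13@1, PKG15@1, PKG16@1, PKG10@2, PKG11@2, PKG12@5, PKG14@1) gives peak 13: h1:13  h2:12  h3:11  h4:6  h5:2  h6:2  h7:2  h8:0  h9:0.
Shift PKG16→2, PKG14→4.
Schedule PKG13@1, PKG15@1, PKG16@2, PKG10@2, PKG11@2, PKG12@5, PKG14@4: h1:7  h2:7  h3:7  h4:6  h5:7  h6:7  h7:7  h8:0  h9:0 — peak 7.

7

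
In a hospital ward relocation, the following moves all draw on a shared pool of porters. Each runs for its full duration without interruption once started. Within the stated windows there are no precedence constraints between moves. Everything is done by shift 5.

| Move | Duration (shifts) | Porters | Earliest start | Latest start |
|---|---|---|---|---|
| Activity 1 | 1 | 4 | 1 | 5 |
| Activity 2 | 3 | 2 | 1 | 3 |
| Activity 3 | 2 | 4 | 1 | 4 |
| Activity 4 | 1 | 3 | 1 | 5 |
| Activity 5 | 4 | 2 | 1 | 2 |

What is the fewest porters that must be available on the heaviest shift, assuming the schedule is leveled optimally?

7

Early-start (Activity 1@1, Activity 2@1, Activity 3@1, Activity 4@1, Activity 5@1) gives peak 15: s1:15  s2:8  s3:4  s4:2  s5:0.
Shift Activity 3→4, Activity 4→2, Activity 5→2.
Schedule Activity 1@1, Activity 2@1, Activity 3@4, Activity 4@2, Activity 5@2: s1:6  s2:7  s3:4  s4:6  s5:6 — peak 7.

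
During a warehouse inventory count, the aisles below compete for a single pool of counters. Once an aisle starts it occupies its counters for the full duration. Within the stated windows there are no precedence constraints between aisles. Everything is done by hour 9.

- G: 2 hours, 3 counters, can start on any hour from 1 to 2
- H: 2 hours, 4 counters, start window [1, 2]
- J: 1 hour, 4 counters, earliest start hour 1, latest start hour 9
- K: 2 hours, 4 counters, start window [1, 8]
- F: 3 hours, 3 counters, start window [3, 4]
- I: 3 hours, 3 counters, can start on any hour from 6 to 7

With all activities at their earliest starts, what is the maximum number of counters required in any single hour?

15

Early-start schedule: G@1, H@1, J@1, K@1, F@3, I@6.
Load per hour: hour 1: 15, hour 2: 11, hour 3: 3, hour 4: 3, hour 5: 3, hour 6: 3, hour 7: 3, hour 8: 3, hour 9: 0.
Peak is 15.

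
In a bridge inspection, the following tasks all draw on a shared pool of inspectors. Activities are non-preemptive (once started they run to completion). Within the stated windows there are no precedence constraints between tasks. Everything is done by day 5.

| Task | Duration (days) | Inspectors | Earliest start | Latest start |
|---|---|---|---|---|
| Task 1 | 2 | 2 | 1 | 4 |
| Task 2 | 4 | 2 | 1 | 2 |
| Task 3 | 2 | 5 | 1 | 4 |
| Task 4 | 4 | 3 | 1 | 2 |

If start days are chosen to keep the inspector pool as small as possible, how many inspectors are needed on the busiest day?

Early-start (Task 1@1, Task 2@1, Task 3@1, Task 4@1) gives peak 12: d1:12  d2:12  d3:5  d4:5  d5:0.
Shift Task 3→3.
Schedule Task 1@1, Task 2@1, Task 3@3, Task 4@1: d1:7  d2:7  d3:10  d4:10  d5:0 — peak 10.

10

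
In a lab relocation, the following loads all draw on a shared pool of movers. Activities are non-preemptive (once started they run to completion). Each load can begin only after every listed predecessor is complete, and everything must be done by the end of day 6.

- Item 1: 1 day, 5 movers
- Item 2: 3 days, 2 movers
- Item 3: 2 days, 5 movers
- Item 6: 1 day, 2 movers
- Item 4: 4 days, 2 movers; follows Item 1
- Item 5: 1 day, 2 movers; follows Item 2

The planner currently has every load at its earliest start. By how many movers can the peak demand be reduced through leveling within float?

Early-start peak: d1:14  d2:9  d3:4  d4:4  d5:2  d6:0 ⇒ 14.
Leveled (Item 1@1, Item 2@1, Item 3@4, Item 6@2, Item 4@2, Item 5@6): d1:7  d2:6  d3:4  d4:7  d5:7  d6:2 ⇒ 7.
Reduction 14 − 7 = 7.

7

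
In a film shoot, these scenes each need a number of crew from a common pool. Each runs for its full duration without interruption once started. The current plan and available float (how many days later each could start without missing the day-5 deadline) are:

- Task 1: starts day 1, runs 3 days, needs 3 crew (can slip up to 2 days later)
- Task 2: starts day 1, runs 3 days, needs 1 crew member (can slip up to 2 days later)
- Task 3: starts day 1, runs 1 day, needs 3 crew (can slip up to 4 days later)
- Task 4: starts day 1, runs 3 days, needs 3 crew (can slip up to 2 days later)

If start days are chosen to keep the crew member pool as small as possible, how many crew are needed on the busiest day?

Early-start (Task 1@1, Task 2@1, Task 3@1, Task 4@1) gives peak 10: d1:10  d2:7  d3:7  d4:0  d5:0.
Shift Task 4→2.
Schedule Task 1@1, Task 2@1, Task 3@1, Task 4@2: d1:7  d2:7  d3:7  d4:3  d5:0 — peak 7.

7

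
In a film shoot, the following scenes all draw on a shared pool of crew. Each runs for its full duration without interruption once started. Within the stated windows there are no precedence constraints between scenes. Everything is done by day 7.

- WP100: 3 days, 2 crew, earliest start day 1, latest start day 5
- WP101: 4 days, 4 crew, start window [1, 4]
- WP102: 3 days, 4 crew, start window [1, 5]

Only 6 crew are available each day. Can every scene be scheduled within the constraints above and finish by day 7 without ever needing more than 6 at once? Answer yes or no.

yes

Schedule WP100@1, WP101@1, WP102@5: d1:6  d2:6  d3:6  d4:4  d5:4  d6:4  d7:4 — peak 6 ≤ 6.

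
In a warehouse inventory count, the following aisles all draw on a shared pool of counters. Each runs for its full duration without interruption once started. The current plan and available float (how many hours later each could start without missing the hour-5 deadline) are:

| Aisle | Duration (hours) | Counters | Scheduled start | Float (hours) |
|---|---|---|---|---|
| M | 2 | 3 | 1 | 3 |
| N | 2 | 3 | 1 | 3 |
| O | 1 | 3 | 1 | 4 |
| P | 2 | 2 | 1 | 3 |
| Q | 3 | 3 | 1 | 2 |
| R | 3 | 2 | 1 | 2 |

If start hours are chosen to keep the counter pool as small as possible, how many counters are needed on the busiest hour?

8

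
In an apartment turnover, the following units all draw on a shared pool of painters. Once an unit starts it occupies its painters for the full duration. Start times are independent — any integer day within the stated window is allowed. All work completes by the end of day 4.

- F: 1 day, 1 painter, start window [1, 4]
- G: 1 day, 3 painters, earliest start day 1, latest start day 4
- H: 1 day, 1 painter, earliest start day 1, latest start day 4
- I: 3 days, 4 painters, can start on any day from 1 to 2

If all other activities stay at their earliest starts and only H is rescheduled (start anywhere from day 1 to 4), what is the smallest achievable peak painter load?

H@1: d1:9  d2:4  d3:4  d4:0 → peak 9
H@2: d1:8  d2:5  d3:4  d4:0 → peak 8
H@3: d1:8  d2:4  d3:5  d4:0 → peak 8
H@4: d1:8  d2:4  d3:4  d4:1 → peak 8
Best is H@2, peak 8.

8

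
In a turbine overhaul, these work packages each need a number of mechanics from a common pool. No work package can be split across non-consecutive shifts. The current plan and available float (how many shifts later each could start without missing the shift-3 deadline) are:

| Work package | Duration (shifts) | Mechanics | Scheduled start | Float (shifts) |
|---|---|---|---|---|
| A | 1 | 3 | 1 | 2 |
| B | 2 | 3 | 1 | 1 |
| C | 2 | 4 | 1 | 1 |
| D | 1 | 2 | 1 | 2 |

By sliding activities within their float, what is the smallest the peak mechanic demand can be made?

Early-start (A@1, B@1, C@1, D@1) gives peak 12: s1:12  s2:7  s3:0.
Shift C→2, D→3.
Schedule A@1, B@1, C@2, D@3: s1:6  s2:7  s3:6 — peak 7.
Total mechanic-shifts = 19 over 3 shifts ⇒ peak ≥ ⌈19/3⌉ = 7, so 7 is optimal.

7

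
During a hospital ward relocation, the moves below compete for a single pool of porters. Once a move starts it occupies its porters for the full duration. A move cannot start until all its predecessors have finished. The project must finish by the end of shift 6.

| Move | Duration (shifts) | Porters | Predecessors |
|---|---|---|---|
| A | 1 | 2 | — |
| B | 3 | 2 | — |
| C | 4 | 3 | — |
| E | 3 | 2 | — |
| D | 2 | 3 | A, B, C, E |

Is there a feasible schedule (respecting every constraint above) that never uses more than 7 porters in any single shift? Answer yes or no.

yes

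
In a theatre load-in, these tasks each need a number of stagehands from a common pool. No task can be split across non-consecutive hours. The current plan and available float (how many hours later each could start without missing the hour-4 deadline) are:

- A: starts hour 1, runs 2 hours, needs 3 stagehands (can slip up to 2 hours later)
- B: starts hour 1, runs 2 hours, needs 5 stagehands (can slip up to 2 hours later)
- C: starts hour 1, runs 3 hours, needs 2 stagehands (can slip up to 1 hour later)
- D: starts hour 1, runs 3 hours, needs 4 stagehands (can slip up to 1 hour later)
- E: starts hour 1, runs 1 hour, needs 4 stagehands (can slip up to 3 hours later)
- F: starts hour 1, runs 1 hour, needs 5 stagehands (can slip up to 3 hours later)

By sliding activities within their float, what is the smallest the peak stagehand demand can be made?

Early-start (A@1, B@1, C@1, D@1, E@1, F@1) gives peak 23: h1:23  h2:14  h3:6  h4:0.
Shift B→3, C→2, F→4.
Schedule A@1, B@3, C@2, D@1, E@1, F@4: h1:11  h2:9  h3:11  h4:12 — peak 12.

12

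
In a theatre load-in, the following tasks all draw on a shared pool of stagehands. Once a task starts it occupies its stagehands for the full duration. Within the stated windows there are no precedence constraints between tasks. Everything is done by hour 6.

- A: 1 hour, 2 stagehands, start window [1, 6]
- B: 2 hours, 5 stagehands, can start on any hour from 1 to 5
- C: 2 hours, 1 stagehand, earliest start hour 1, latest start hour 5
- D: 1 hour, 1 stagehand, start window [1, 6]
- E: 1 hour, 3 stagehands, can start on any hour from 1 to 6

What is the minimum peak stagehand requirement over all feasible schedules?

Early-start (A@1, B@1, C@1, D@1, E@1) gives peak 12: h1:12  h2:6  h3:0  h4:0  h5:0  h6:0.
Shift B→2, C→4, E→4.
Schedule A@1, B@2, C@4, D@1, E@4: h1:3  h2:5  h3:5  h4:4  h5:1  h6:0 — peak 5.

5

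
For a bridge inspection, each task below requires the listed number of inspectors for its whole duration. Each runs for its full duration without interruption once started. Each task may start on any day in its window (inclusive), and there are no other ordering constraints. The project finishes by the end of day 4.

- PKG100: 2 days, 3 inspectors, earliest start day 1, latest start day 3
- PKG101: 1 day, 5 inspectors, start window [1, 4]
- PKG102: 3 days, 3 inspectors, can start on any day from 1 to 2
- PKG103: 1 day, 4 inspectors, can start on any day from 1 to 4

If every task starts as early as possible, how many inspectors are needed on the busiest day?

15

Early-start schedule: PKG100@1, PKG101@1, PKG102@1, PKG103@1.
Load per day: day 1: 15, day 2: 6, day 3: 3, day 4: 0.
Peak is 15.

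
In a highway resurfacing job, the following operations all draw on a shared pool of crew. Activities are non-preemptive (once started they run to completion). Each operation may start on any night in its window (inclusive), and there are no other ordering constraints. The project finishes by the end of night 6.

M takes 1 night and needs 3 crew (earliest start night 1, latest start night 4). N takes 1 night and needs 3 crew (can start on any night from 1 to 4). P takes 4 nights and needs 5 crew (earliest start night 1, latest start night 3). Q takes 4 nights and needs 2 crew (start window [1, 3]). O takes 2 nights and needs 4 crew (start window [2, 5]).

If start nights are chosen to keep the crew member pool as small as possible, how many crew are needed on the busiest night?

Early-start (M@1, N@1, P@1, Q@1, O@2) gives peak 13: n1:13  n2:11  n3:11  n4:7  n5:0  n6:0.
Shift N→2, Q→3, O→5.
Schedule M@1, N@2, P@1, Q@3, O@5: n1:8  n2:8  n3:7  n4:7  n5:6  n6:6 — peak 8.

8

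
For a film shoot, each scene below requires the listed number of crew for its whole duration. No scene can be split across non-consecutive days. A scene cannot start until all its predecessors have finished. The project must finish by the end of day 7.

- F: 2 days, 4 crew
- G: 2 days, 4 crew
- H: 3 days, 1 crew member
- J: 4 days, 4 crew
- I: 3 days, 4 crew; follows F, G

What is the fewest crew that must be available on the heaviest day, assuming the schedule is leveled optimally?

Early-start (F@1, G@1, H@1, J@1, I@3) gives peak 13: d1:13  d2:13  d3:9  d4:8  d5:4  d6:0  d7:0.
Shift G→3, J→4, I→5.
Schedule F@1, G@3, H@1, J@4, I@5: d1:5  d2:5  d3:5  d4:8  d5:8  d6:8  d7:8 — peak 8.

8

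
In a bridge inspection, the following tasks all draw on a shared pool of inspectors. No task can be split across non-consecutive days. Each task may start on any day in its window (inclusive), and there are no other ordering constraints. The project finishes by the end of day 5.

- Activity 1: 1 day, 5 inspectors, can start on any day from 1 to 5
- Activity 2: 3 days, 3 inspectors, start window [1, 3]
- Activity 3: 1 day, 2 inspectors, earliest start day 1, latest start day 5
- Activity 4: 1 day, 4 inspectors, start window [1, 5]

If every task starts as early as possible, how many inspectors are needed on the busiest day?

Early-start schedule: Activity 1@1, Activity 2@1, Activity 3@1, Activity 4@1.
Load per day: day 1: 14, day 2: 3, day 3: 3, day 4: 0, day 5: 0.
Peak is 14.

14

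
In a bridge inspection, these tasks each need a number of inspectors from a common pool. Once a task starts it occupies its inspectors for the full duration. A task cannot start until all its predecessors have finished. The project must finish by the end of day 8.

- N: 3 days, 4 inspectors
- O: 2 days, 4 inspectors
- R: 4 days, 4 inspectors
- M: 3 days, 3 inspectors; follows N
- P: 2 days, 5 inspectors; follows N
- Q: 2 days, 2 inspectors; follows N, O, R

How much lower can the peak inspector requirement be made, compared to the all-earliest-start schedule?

4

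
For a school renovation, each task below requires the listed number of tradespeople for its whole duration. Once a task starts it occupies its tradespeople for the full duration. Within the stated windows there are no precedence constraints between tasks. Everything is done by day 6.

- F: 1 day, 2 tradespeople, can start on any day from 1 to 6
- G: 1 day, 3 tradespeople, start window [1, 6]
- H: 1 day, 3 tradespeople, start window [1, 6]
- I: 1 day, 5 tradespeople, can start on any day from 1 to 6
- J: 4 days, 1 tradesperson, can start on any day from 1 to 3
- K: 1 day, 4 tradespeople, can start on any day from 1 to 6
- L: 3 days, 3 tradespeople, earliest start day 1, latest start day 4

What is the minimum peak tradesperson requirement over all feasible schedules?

6

Early-start (F@1, G@1, H@1, I@1, J@1, K@1, L@1) gives peak 21: d1:21  d2:4  d3:4  d4:1  d5:0  d6:0.
Shift H→2, I→5, J→3, K→6, L→2.
Schedule F@1, G@1, H@2, I@5, J@3, K@6, L@2: d1:5  d2:6  d3:4  d4:4  d5:6  d6:5 — peak 6.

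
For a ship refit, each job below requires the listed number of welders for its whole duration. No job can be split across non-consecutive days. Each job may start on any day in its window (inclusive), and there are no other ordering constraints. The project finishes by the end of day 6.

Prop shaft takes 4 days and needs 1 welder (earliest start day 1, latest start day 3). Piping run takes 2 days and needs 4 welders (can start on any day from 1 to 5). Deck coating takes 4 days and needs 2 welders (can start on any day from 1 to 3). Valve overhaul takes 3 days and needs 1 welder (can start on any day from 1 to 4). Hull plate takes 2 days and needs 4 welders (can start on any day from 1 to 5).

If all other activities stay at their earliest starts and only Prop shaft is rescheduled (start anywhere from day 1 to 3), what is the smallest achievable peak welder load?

Prop shaft@1: d1:12  d2:12  d3:4  d4:3  d5:0  d6:0 → peak 12
Prop shaft@2: d1:11  d2:12  d3:4  d4:3  d5:1  d6:0 → peak 12
Prop shaft@3: d1:11  d2:11  d3:4  d4:3  d5:1  d6:1 → peak 11
Best is Prop shaft@3, peak 11.

11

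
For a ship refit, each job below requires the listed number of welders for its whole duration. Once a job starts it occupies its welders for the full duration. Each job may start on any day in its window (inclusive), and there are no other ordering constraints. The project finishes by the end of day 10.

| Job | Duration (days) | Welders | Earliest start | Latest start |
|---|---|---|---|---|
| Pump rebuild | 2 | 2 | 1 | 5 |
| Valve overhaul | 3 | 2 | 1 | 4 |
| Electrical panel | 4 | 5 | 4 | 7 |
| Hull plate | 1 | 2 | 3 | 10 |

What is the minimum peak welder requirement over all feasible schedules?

Schedule Pump rebuild@1, Valve overhaul@1, Electrical panel@4, Hull plate@3: d1:4  d2:4  d3:4  d4:5  d5:5  d6:5  d7:5  d8:0  d9:0  d10:0 — peak 5.

5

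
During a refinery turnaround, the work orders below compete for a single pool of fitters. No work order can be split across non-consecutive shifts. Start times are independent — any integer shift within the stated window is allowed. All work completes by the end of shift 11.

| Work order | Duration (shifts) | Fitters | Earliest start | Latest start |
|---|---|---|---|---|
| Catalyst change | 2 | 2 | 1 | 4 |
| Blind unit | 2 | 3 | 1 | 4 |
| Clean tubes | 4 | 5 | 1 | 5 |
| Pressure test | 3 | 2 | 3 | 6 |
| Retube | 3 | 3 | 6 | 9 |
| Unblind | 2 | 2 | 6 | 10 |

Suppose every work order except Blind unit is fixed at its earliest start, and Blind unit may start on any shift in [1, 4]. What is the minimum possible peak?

Blind unit@1: s1:10  s2:10  s3:7  s4:7  s5:2  s6:5  s7:5  s8:3  s9:0  s10:0  s11:0 → peak 10
Blind unit@2: s1:7  s2:10  s3:10  s4:7  s5:2  s6:5  s7:5  s8:3  s9:0  s10:0  s11:0 → peak 10
Blind unit@3: s1:7  s2:7  s3:10  s4:10  s5:2  s6:5  s7:5  s8:3  s9:0  s10:0  s11:0 → peak 10
Blind unit@4: s1:7  s2:7  s3:7  s4:10  s5:5  s6:5  s7:5  s8:3  s9:0  s10:0  s11:0 → peak 10
Best is Blind unit@1, peak 10.

10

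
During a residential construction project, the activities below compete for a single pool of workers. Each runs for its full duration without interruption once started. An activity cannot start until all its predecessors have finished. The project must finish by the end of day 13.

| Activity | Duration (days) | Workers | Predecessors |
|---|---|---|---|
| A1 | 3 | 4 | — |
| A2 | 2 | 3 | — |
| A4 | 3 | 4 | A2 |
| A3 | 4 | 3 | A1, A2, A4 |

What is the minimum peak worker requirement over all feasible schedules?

4

Early-start (A1@1, A2@1, A4@3, A3@6) gives peak 8: d1:7  d2:7  d3:8  d4:4  d5:4  d6:3  d7:3  d8:3  d9:3  d10:0  d11:0  d12:0  d13:0.
Shift A2→4, A4→6, A3→9.
Schedule A1@1, A2@4, A4@6, A3@9: d1:4  d2:4  d3:4  d4:3  d5:3  d6:4  d7:4  d8:4  d9:3  d10:3  d11:3  d12:3  d13:0 — peak 4.
Total worker-days = 42 over 13 days ⇒ peak ≥ ⌈42/13⌉ = 4, so 4 is optimal.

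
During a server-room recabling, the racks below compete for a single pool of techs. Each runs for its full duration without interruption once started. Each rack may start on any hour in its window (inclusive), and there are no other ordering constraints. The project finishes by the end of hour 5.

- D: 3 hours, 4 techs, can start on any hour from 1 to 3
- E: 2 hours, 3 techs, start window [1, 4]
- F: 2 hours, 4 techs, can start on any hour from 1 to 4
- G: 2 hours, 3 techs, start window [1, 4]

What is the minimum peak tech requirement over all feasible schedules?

Early-start (D@1, E@1, F@1, G@1) gives peak 14: h1:14  h2:14  h3:4  h4:0  h5:0.
Shift F→4, G→3.
Schedule D@1, E@1, F@4, G@3: h1:7  h2:7  h3:7  h4:7  h5:4 — peak 7.
Total tech-hours = 32 over 5 hours ⇒ peak ≥ ⌈32/5⌉ = 7, so 7 is optimal.

7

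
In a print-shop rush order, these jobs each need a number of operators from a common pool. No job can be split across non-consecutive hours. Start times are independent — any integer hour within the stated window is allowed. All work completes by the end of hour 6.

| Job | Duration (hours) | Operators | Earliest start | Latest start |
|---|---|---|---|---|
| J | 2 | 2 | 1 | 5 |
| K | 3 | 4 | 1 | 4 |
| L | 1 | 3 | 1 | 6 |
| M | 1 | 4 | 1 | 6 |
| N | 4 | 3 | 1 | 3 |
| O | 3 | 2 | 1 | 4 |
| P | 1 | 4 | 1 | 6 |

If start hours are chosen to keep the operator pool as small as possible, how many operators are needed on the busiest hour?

Early-start (J@1, K@1, L@1, M@1, N@1, O@1, P@1) gives peak 22: h1:22  h2:11  h3:9  h4:3  h5:0  h6:0.
Shift K→4, L→3, N→2, P→6.
Schedule J@1, K@4, L@3, M@1, N@2, O@1, P@6: h1:8  h2:7  h3:8  h4:7  h5:7  h6:8 — peak 8.
Total operator-hours = 45 over 6 hours ⇒ peak ≥ ⌈45/6⌉ = 8, so 8 is optimal.

8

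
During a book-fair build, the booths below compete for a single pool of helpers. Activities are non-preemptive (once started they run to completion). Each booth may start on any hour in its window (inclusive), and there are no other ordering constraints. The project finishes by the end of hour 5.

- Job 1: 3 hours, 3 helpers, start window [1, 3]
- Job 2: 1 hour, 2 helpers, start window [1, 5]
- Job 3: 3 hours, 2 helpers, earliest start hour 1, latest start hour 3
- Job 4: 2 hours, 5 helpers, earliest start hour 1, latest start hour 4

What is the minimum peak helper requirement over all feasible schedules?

7

Early-start (Job 1@1, Job 2@1, Job 3@1, Job 4@1) gives peak 12: h1:12  h2:10  h3:5  h4:0  h5:0.
Shift Job 4→4.
Schedule Job 1@1, Job 2@1, Job 3@1, Job 4@4: h1:7  h2:5  h3:5  h4:5  h5:5 — peak 7.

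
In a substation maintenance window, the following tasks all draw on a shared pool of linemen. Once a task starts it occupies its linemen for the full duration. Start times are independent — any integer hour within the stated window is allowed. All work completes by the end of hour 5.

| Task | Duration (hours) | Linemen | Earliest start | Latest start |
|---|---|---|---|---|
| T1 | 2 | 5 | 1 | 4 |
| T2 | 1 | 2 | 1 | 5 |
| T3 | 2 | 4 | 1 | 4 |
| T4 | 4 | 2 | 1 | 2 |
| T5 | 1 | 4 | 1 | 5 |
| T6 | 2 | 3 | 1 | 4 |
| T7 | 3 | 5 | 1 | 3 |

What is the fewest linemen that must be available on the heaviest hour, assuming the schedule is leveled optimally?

Early-start (T1@1, T2@1, T3@1, T4@1, T5@1, T6@1, T7@1) gives peak 25: h1:25  h2:19  h3:7  h4:2  h5:0.
Shift T4→2, T5→3, T6→4, T7→3.
Schedule T1@1, T2@1, T3@1, T4@2, T5@3, T6@4, T7@3: h1:11  h2:11  h3:11  h4:10  h5:10 — peak 11.
Total lineman-hours = 53 over 5 hours ⇒ peak ≥ ⌈53/5⌉ = 11, so 11 is optimal.

11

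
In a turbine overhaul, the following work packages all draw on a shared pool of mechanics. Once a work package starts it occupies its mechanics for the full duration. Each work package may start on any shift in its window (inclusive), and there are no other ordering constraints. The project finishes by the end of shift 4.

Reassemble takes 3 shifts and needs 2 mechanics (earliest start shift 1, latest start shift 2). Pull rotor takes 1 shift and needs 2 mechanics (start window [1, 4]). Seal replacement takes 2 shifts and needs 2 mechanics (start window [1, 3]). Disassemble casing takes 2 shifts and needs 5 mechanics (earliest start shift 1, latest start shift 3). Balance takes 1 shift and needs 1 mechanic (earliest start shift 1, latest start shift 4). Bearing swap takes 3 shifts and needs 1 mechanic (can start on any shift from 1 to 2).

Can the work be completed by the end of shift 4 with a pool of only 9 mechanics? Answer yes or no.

yes

Schedule Reassemble@1, Pull rotor@1, Seal replacement@1, Disassemble casing@3, Balance@1, Bearing swap@1: s1:8  s2:5  s3:8  s4:5 — peak 8 ≤ 9.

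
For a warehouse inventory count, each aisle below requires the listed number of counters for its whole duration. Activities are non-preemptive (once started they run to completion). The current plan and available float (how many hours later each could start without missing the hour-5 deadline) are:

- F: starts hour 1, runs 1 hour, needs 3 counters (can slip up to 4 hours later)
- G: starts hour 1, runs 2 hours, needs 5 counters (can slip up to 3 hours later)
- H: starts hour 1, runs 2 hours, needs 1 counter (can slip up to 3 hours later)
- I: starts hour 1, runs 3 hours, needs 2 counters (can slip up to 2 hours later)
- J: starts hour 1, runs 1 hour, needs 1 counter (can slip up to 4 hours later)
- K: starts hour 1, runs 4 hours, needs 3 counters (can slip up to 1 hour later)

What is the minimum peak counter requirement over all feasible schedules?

8

Early-start (F@1, G@1, H@1, I@1, J@1, K@1) gives peak 15: h1:15  h2:11  h3:5  h4:3  h5:0.
Shift H→3, I→3, J→3, K→2.
Schedule F@1, G@1, H@3, I@3, J@3, K@2: h1:8  h2:8  h3:7  h4:6  h5:5 — peak 8.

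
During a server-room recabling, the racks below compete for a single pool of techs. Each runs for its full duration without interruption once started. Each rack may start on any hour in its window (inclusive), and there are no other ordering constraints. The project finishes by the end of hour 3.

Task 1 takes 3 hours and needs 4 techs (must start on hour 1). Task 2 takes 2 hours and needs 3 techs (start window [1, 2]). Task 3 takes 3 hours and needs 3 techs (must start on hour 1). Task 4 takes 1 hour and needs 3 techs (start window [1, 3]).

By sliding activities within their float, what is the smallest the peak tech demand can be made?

10

Early-start (Task 1@1, Task 2@1, Task 3@1, Task 4@1) gives peak 13: h1:13  h2:10  h3:7.
Shift Task 4→3.
Schedule Task 1@1, Task 2@1, Task 3@1, Task 4@3: h1:10  h2:10  h3:10 — peak 10.
Total tech-hours = 30 over 3 hours ⇒ peak ≥ ⌈30/3⌉ = 10, so 10 is optimal.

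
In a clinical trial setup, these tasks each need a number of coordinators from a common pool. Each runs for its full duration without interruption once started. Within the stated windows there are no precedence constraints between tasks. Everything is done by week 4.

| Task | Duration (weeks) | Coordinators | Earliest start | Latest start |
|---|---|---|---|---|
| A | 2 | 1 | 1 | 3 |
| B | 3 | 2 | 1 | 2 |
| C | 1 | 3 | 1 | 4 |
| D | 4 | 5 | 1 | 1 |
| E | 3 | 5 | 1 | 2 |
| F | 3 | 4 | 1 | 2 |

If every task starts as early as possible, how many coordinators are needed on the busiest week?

Early-start schedule: A@1, B@1, C@1, D@1, E@1, F@1.
Load per week: week 1: 20, week 2: 17, week 3: 16, week 4: 5.
Peak is 20.

20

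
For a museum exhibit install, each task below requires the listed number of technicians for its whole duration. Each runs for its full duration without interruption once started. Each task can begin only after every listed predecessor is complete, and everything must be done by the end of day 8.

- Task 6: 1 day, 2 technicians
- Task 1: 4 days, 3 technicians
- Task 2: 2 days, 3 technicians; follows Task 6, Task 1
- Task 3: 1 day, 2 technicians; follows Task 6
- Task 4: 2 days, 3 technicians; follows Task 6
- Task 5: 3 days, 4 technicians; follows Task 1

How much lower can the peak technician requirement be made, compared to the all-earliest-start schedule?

1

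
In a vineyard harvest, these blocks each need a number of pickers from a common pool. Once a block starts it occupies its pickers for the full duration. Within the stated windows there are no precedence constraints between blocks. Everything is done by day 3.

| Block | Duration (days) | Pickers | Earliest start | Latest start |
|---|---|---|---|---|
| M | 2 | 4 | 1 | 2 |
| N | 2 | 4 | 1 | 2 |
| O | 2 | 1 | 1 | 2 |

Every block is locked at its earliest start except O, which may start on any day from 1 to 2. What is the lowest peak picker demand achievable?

O@1: d1:9  d2:9  d3:0 → peak 9
O@2: d1:8  d2:9  d3:1 → peak 9
Best is O@1, peak 9.

9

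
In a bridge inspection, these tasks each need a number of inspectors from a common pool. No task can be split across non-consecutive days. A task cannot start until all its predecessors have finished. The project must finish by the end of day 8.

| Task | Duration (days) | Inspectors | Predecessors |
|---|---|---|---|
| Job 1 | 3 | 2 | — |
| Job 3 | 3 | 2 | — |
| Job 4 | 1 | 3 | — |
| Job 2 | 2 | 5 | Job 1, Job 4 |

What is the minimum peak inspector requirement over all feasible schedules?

5

Early-start (Job 1@1, Job 3@1, Job 4@1, Job 2@4) gives peak 7: d1:7  d2:4  d3:4  d4:5  d5:5  d6:0  d7:0  d8:0.
Shift Job 4→4, Job 2→5.
Schedule Job 1@1, Job 3@1, Job 4@4, Job 2@5: d1:4  d2:4  d3:4  d4:3  d5:5  d6:5  d7:0  d8:0 — peak 5.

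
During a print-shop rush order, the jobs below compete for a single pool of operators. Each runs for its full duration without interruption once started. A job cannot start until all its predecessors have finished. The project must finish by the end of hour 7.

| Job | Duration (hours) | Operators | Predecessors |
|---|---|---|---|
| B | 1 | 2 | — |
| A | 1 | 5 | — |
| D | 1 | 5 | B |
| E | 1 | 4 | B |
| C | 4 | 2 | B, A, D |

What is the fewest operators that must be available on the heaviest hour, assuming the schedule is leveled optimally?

Early-start (B@1, A@1, D@2, E@2, C@3) gives peak 9: h1:7  h2:9  h3:2  h4:2  h5:2  h6:2  h7:0.
Shift A→2, D→3, E→4, C→4.
Schedule B@1, A@2, D@3, E@4, C@4: h1:2  h2:5  h3:5  h4:6  h5:2  h6:2  h7:2 — peak 6.

6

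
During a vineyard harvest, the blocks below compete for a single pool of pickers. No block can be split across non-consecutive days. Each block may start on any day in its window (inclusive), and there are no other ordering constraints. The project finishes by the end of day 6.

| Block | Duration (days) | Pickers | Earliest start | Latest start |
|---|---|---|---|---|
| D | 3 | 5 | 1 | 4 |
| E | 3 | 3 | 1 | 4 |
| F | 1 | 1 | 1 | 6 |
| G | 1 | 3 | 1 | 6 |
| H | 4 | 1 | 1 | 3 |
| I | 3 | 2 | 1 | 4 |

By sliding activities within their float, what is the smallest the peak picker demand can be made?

8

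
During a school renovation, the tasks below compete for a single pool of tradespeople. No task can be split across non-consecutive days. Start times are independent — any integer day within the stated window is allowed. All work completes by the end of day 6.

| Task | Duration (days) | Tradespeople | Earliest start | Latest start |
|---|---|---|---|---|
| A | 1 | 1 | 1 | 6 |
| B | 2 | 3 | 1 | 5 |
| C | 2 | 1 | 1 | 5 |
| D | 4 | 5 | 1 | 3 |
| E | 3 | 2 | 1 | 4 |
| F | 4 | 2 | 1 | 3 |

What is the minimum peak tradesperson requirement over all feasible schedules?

9

Early-start (A@1, B@1, C@1, D@1, E@1, F@1) gives peak 14: d1:14  d2:13  d3:9  d4:7  d5:0  d6:0.
Shift D→2, E→3, F→3.
Schedule A@1, B@1, C@1, D@2, E@3, F@3: d1:5  d2:9  d3:9  d4:9  d5:9  d6:2 — peak 9.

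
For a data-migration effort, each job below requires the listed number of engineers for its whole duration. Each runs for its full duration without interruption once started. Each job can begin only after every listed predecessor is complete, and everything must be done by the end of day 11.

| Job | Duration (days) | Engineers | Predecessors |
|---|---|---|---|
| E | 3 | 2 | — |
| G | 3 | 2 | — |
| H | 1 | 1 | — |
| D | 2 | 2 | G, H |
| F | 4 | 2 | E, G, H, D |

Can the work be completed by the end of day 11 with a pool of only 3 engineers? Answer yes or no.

The minimum achievable peak is 4; 3 < 4, so no feasible schedule stays within the cap.

no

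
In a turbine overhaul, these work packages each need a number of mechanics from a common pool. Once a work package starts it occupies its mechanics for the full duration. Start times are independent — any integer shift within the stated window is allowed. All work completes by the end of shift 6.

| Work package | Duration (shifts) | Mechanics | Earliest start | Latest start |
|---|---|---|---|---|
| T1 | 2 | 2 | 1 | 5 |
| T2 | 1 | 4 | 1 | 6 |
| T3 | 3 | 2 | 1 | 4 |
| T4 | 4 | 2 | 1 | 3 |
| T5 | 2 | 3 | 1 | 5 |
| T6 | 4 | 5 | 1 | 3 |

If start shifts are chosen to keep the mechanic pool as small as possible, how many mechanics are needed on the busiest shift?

9

Early-start (T1@1, T2@1, T3@1, T4@1, T5@1, T6@1) gives peak 18: s1:18  s2:14  s3:9  s4:7  s5:0  s6:0.
Shift T3→2, T5→5, T6→3.
Schedule T1@1, T2@1, T3@2, T4@1, T5@5, T6@3: s1:8  s2:6  s3:9  s4:9  s5:8  s6:8 — peak 9.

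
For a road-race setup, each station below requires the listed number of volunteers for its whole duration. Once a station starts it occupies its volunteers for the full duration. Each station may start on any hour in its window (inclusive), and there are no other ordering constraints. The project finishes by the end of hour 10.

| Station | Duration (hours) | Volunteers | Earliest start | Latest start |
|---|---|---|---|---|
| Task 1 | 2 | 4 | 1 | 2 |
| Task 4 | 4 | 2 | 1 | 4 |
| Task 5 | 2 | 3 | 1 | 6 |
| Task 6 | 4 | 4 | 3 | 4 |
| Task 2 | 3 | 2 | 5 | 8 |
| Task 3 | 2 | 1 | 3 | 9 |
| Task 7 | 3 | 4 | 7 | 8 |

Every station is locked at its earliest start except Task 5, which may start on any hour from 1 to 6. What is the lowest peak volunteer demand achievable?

9

Task 5@1: h1:9  h2:9  h3:7  h4:7  h5:6  h6:6  h7:6  h8:4  h9:4  h10:0 → peak 9
Task 5@2: h1:6  h2:9  h3:10  h4:7  h5:6  h6:6  h7:6  h8:4  h9:4  h10:0 → peak 10
Task 5@3: h1:6  h2:6  h3:10  h4:10  h5:6  h6:6  h7:6  h8:4  h9:4  h10:0 → peak 10
Task 5@4: h1:6  h2:6  h3:7  h4:10  h5:9  h6:6  h7:6  h8:4  h9:4  h10:0 → peak 10
Task 5@5: h1:6  h2:6  h3:7  h4:7  h5:9  h6:9  h7:6  h8:4  h9:4  h10:0 → peak 9
Task 5@6: h1:6  h2:6  h3:7  h4:7  h5:6  h6:9  h7:9  h8:4  h9:4  h10:0 → peak 9
Best is Task 5@1, peak 9.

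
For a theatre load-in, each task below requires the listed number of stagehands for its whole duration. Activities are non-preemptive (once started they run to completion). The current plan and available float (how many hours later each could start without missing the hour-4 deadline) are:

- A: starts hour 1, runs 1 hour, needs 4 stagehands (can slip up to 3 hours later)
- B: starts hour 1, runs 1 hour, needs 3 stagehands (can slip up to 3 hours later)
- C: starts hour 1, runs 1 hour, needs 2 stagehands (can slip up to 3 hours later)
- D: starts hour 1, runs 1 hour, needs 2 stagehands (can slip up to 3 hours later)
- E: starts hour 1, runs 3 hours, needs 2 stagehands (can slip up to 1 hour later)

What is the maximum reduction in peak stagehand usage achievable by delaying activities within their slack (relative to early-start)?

Early-start peak: h1:13  h2:2  h3:2  h4:0 ⇒ 13.
Leveled (A@1, B@2, C@3, D@4, E@2): h1:4  h2:5  h3:4  h4:4 ⇒ 5.
Reduction 13 − 5 = 8.

8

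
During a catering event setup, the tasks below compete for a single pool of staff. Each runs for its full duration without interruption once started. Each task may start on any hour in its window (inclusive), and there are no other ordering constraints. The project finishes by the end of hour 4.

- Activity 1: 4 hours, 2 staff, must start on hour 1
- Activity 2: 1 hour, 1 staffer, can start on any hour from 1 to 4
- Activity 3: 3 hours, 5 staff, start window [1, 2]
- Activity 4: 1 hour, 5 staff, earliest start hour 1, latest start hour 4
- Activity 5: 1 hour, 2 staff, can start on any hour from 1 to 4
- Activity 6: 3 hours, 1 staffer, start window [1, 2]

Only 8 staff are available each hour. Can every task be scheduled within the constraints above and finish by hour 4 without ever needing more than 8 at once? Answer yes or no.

Total staffer-hours = 34; over 4 hours the average is 34/4 > 8, so some hour must exceed 8.

no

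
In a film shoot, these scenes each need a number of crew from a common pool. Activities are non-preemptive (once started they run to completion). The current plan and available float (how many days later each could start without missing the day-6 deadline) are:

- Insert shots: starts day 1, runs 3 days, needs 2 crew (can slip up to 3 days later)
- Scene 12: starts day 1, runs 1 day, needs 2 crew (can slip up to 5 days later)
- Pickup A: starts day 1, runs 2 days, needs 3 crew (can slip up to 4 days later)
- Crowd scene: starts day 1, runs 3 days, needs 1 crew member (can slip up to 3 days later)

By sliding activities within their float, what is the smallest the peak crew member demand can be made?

3

Early-start (Insert shots@1, Scene 12@1, Pickup A@1, Crowd scene@1) gives peak 8: d1:8  d2:6  d3:3  d4:0  d5:0  d6:0.
Shift Scene 12→4, Pickup A→5.
Schedule Insert shots@1, Scene 12@4, Pickup A@5, Crowd scene@1: d1:3  d2:3  d3:3  d4:2  d5:3  d6:3 — peak 3.
Total crew member-days = 17 over 6 days ⇒ peak ≥ ⌈17/6⌉ = 3, so 3 is optimal.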